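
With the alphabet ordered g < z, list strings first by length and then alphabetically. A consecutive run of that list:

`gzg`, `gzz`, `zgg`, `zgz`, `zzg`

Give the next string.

The successor of zzg increments the rightmost position that isn't already z and resets every position after it to g.

zzz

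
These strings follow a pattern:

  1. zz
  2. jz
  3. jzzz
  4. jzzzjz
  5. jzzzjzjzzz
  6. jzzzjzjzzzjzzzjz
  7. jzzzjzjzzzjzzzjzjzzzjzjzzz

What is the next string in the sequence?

From term 3 onward, concatenate the last term with the second-to-last: jz·zz = jzzz, jzzz·jz = jzzzjz, …
Continuing: jzzzjzjzzzjzzzjzjzzzjzjzzz · jzzzjzjzzzjzzzjz gives term 8.

jzzzjzjzzzjzzzjzjzzzjzjzzzjzzzjzjzzzjzzzjz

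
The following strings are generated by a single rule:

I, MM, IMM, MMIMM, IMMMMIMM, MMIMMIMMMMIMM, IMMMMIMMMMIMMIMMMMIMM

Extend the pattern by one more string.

MMIMMIMMMMIMMIMMMMIMMMMIMMIMMMMIMM

From term 3 onward, concatenate the second-to-last term with the last: I·MM = IMM, MM·IMM = MMIMM, …
The next term joins MMIMMIMMMMIMM and IMMMMIMMMMIMMIMMMMIMM.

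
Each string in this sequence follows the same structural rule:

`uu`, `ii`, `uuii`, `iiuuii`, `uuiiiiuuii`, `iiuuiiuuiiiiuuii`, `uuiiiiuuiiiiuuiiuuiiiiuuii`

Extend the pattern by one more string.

iiuuiiuuiiiiuuiiuuiiiiuuiiiiuuiiuuiiiiuuii

Each term (from the third on) is the two preceding terms concatenated in order: term 3 = uu·ii = uuii.
Continuing: iiuuiiuuiiiiuuii · uuiiiiuuiiiiuuiiuuiiiiuuii gives term 8.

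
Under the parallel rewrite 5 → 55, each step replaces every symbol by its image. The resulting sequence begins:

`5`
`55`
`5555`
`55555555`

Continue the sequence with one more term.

5555555555555555

Apply φ to 55555555 symbol by symbol: 5→55, 5→55, 5→55, 5→55, 5→55, 5→55, 5→55, 5→55; joined: 55 55 55 55 55 55 55 55.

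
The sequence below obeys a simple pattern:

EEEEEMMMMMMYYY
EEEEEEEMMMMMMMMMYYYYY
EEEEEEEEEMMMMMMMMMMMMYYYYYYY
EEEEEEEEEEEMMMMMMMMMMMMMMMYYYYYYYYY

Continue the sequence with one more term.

Term n consists of 2n+3 E's, followed by 3n+3 M's, followed by 2n+1 Y's (n = 1, 2, …).
Setting n = 5 gives 13, 18, 11 characters in each block.

EEEEEEEEEEEEEMMMMMMMMMMMMMMMMMMYYYYYYYYYYY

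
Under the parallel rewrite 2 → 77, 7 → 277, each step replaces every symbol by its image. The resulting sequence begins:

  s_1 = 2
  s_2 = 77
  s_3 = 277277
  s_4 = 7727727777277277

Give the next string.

φ(7727727777277277) expands symbol-by-symbol to 277 277 77 277 277 77 277 277 277 277 77 277 277 77 277 277; joining the 16 pieces gives the next term.

27727777277277772772772772777727727777277277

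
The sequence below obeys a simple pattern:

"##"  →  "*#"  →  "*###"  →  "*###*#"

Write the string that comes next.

From term 3 onward, concatenate the last term with the second-to-last: *#·## = *###, *###·*# = *###*#, …
The next term joins *###*# and *###.

*###*#*###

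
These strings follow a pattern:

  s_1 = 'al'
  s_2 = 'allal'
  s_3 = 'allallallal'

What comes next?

allallallallallallallal

s(k+1) = s(k)·l·s(k) — each term doubles the last with 'l' between the halves.
So the next term is two copies of allallallal with 'l' between the halves.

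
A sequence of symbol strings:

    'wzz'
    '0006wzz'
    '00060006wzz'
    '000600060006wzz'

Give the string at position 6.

00060006000600060006wzz

The strings grow by a fixed prefix 0006 each time.
From 000600060006wzz, 2 further steps: 000600060006wzz → 0006000600060006wzz → (answer).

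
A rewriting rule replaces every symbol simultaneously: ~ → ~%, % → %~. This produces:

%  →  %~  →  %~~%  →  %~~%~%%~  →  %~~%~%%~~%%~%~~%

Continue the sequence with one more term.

Replace each of the 16 characters of %~~%~%%~~%%~%~~% in place — %~ ~% ~% %~ ~% %~ %~ ~% ~% %~ %~ ~% %~ ~% ~% %~ — and concatenate.

%~~%~%%~~%%~%~~%~%%~%~~%%~~%~%%~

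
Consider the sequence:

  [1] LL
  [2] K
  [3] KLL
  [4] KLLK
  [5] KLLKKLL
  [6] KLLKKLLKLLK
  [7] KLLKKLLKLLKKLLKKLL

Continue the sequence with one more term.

Each term (from the third on) is the previous term followed by the one before it: term 3 = K·LL = KLL.
So term 8 is KLLKKLLKLLKKLLKKLL·KLLKKLLKLLK.

KLLKKLLKLLKKLLKKLLKLLKKLLKLLK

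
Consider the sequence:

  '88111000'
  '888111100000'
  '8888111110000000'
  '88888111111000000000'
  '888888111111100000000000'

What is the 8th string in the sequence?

Reading off run lengths: 8 runs 2, 3, 4, 5, 6; 1 runs 3, 4, 5, 6, 7; 0 runs 3, 5, 7, 9, 11 — each is linear in n, where the shown terms are n = 2, 3, 4, 5, 6.
At n = 9 the blocks have lengths 9, 10, 17.

888888888111111111100000000000000000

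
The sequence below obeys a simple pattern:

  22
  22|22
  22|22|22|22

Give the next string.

Each string is two copies of the previous one joined by '|'.
So the next term is two copies of 22|22|22|22 with '|' between the halves.

22|22|22|22|22|22|22|22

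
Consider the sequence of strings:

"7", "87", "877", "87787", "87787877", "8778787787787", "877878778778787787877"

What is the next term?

8778787787787877878778778787787787

This is a Fibonacci-style word recurrence s(k) = s(k−1)·s(k−2): e.g. 87·7 = 877.
Continuing: 877878778778787787877 · 8778787787787 gives term 8.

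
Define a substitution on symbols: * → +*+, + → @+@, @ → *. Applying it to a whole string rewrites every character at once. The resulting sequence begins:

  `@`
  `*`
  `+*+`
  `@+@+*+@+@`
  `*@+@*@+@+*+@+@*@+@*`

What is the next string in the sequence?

+*+*@+@*+*+*@+@*@+@+*+@+@*@+@*+*+*@+@*+*+

Applying the rule to each of the 19 symbols of *@+@*@+@+*+@+@*@+@* gives the pieces +*+ * @+@ * +*+ * @+@ * @+@ +*+ @+@ * @+@ * +*+ * @+@ * +*+, which concatenate to the answer.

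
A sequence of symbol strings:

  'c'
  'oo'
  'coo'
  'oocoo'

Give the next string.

From term 3 onward, concatenate the second-to-last term with the last: c·oo = coo, oo·coo = oocoo, …
The next term joins coo and oocoo.

coooocoo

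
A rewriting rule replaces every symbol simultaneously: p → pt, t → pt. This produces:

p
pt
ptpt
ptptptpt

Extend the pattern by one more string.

ptptptptptptptpt

Rewriting each symbol of ptptptpt: p→pt, t→pt, p→pt, t→pt, p→pt, t→pt, p→pt, t→pt, which concatenates to pt pt pt pt pt pt pt pt.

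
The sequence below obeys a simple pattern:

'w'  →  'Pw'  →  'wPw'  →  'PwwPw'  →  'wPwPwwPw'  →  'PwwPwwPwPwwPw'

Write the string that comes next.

From term 3 onward, concatenate the second-to-last term with the last: w·Pw = wPw, Pw·wPw = PwwPw, …
The next term joins wPwPwwPw and PwwPwwPwPwwPw.

wPwPwwPwPwwPwwPwPwwPw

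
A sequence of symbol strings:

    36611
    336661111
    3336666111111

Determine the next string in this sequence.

33336666611111111

Each string has the form 3^{n} 6^{n+1} 1^{2n} (n = 1, 2, …).
Setting n = 4 gives 4, 5, 8 characters in each block.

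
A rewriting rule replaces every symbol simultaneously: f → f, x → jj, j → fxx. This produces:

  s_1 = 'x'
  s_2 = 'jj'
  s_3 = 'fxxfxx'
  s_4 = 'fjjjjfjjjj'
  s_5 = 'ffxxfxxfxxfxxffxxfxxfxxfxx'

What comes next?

ffjjjjfjjjjfjjjjfjjjjffjjjjfjjjjfjjjjfjjjj

Replace each of the 26 characters of ffxxfxxfxxfxxffxxfxxfxxfxx in place — f f jj jj f jj jj f jj jj f jj jj f f jj jj f jj jj f jj jj f jj jj — and concatenate.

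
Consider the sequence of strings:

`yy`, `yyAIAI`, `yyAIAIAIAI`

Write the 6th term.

yyAIAIAIAIAIAIAIAIAIAI

Each term is the previous one with AIAI appended.
From yyAIAIAIAI, 3 further steps: yyAIAIAIAI → yyAIAIAIAIAIAI → yyAIAIAIAIAIAIAIAI → (answer).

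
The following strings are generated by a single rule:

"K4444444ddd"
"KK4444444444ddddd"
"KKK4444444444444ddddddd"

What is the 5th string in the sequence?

KKKKK4444444444444444444ddddddddddd

Reading off run lengths: K runs 1, 2, 3; 4 runs 7, 10, 13; d runs 3, 5, 7 — each is linear in n, where the shown terms are n = 2, 3, 4.
Setting n = 6 gives 5, 19, 11 characters in each block.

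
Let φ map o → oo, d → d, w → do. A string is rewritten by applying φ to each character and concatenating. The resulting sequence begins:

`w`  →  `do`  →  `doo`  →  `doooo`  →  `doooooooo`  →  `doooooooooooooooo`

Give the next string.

doooooooooooooooooooooooooooooooo

Replace each of the 17 characters of doooooooooooooooo in place — d oo oo oo oo oo oo oo oo oo oo oo oo oo oo oo oo — and concatenate.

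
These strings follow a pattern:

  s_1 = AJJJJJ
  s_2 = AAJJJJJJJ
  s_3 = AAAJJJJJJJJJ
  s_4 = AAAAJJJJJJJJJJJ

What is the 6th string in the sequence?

AAAAAAJJJJJJJJJJJJJJJ

The n-th term is n-1 A's then 2n+1 J's, where the shown terms are n = 2, 3, 4, 5.
For term 6, n = 7, so the run lengths are 6, 15.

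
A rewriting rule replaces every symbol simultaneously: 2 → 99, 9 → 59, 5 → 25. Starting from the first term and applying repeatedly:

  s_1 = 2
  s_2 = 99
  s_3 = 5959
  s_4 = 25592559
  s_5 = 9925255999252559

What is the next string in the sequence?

Rewriting the 16 symbols of 9925255999252559 one by one yields 59 59 99 25 99 25 25 59 59 59 99 25 99 25 25 59; concatenated:

59599925992525595959992599252559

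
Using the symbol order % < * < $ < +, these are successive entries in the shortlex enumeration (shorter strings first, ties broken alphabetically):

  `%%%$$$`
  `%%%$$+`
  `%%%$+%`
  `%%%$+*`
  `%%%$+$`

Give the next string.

%%%$++

The successor of %%%$+$ increments the rightmost position that isn't already + and resets every position after it to %.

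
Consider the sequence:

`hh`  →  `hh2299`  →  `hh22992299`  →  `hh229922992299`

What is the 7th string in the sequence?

Each term is the previous one with 2299 appended.
From hh229922992299, 3 further steps: hh229922992299 → hh2299229922992299 → hh22992299229922992299 → (answer).

hh229922992299229922992299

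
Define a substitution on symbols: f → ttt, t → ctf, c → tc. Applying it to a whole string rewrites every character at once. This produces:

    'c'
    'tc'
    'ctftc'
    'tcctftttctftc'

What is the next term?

Replace each of the 13 characters of tcctftttctftc in place — ctf tc tc ctf ttt ctf ctf ctf tc ctf ttt ctf tc — and concatenate.

ctftctcctftttctfctfctftcctftttctftc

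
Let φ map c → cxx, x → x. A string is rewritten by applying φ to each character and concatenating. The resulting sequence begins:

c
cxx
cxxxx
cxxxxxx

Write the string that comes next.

Expanding cxxxxxx: c→cxx, x→x, x→x, x→x, x→x, x→x, x→x. Concatenated: cxx x x x x x x.

cxxxxxxxx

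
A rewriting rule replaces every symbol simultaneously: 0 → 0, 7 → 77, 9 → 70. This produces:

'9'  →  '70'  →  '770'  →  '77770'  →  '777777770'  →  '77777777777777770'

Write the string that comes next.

777777777777777777777777777777770

Replace each of the 17 characters of 77777777777777770 in place — 77 77 77 77 77 77 77 77 77 77 77 77 77 77 77 77 0 — and concatenate.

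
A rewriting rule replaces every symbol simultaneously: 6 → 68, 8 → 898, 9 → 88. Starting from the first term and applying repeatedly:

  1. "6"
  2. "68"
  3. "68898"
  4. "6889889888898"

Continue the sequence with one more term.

φ(6889889888898) expands symbol-by-symbol to 68 898 898 88 898 898 88 898 898 898 898 88 898; joining the 13 pieces gives the next term.

68898898888988988889889889889888898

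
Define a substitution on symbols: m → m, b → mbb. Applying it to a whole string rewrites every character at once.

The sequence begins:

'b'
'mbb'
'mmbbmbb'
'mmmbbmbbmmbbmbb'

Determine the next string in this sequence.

Replace each of the 15 characters of mmmbbmbbmmbbmbb in place — m m m mbb mbb m mbb mbb m m mbb mbb m mbb mbb — and concatenate.

mmmmbbmbbmmbbmbbmmmbbmbbmmbbmbb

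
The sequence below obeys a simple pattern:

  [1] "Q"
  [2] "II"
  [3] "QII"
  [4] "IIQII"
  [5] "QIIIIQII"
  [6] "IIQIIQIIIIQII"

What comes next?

This is a Fibonacci-style word recurrence s(k) = s(k−2)·s(k−1): e.g. Q·II = QII.
Continuing: QIIIIQII · IIQIIQIIIIQII gives term 7.

QIIIIQIIIIQIIQIIIIQII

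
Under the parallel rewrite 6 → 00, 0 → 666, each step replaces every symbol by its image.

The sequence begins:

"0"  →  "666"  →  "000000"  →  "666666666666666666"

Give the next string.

000000000000000000000000000000000000

φ(666666666666666666) expands symbol-by-symbol to 00 00 00 00 00 00 00 00 00 00 00 00 00 00 00 00 00 00; joining the 18 pieces gives the next term.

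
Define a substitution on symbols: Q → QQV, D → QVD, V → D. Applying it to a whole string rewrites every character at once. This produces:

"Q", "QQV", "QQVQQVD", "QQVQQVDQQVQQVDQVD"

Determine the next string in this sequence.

QQVQQVDQQVQQVDQVDQQVQQVDQQVQQVDQVDQQVDQVD

φ(QQVQQVDQQVQQVDQVD) expands symbol-by-symbol to QQV QQV D QQV QQV D QVD QQV QQV D QQV QQV D QVD QQV D QVD; joining the 17 pieces gives the next term.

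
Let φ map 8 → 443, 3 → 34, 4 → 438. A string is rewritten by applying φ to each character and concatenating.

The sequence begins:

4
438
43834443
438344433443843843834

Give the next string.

4383444334438438438343443843834443438344434383444334438

Applying the rule to each of the 21 symbols of 438344433443843843834 gives the pieces 438 34 443 34 438 438 438 34 34 438 438 34 443 438 34 443 438 34 443 34 438, which concatenate to the answer.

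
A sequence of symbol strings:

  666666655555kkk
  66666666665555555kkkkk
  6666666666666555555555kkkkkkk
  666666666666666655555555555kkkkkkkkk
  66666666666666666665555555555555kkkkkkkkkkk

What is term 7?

666666666666666666666666655555555555555555kkkkkkkkkkkkkkk

Reading off run lengths: 6 runs 7, 10, 13, 16, 19; 5 runs 5, 7, 9, 11, 13; k runs 3, 5, 7, 9, 11 — each is linear in n, where the shown terms are n = 2, 3, 4, 5, 6.
Setting n = 8 gives 25, 17, 15 characters in each block.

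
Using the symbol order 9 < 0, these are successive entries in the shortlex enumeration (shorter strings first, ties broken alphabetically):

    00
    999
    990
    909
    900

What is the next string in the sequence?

099

Treat 900 as a base-2 numeral over the given alphabet and add one, carrying through any trailing 0's.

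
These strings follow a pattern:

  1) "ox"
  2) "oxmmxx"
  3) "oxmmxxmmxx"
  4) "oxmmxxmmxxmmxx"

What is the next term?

oxmmxxmmxxmmxxmmxx

Each term is the previous one with mmxx appended.
One more step from oxmmxxmmxxmmxx gives the answer.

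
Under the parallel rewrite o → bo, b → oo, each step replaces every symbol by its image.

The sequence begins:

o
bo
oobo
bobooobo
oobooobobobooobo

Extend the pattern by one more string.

Applying the rule to each of the 16 symbols of oobooobobobooobo gives the pieces bo bo oo bo bo bo oo bo oo bo oo bo bo bo oo bo, which concatenate to the answer.

bobooobobobooobooobooobobobooobo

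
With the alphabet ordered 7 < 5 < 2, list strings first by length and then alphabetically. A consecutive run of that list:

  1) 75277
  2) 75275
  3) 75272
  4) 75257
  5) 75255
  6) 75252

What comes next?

75227

The successor of 75252 increments the rightmost position that isn't already 2 and resets every position after it to 7.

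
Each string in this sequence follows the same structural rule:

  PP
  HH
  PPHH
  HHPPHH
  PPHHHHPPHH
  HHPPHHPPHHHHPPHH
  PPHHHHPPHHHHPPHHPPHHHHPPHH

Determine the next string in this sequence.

Each term (from the third on) is the two preceding terms concatenated in order: term 3 = PP·HH = PPHH.
The next term joins HHPPHHPPHHHHPPHH and PPHHHHPPHHHHPPHHPPHHHHPPHH.

HHPPHHPPHHHHPPHHPPHHHHPPHHHHPPHHPPHHHHPPHH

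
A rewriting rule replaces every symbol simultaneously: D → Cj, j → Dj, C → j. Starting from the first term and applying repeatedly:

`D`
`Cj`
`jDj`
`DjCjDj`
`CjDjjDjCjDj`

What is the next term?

jDjCjDjDjCjDjjDjCjDj

Rewriting each symbol of CjDjjDjCjDj: C→j, j→Dj, D→Cj, j→Dj, j→Dj, D→Cj, j→Dj, C→j, j→Dj, D→Cj, j→Dj, which concatenates to j Dj Cj Dj Dj Cj Dj j Dj Cj Dj.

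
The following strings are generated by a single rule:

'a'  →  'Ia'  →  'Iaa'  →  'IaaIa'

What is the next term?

From term 3 onward, concatenate the last term with the second-to-last: Ia·a = Iaa, Iaa·Ia = IaaIa, …
Continuing: IaaIa · Iaa gives term 5.

IaaIaIaa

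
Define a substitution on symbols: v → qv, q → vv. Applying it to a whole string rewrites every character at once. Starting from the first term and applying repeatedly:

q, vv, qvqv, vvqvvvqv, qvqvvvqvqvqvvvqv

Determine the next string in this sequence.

Applying the rule to each of the 16 symbols of qvqvvvqvqvqvvvqv gives the pieces vv qv vv qv qv qv vv qv vv qv vv qv qv qv vv qv, which concatenate to the answer.

vvqvvvqvqvqvvvqvvvqvvvqvqvqvvvqv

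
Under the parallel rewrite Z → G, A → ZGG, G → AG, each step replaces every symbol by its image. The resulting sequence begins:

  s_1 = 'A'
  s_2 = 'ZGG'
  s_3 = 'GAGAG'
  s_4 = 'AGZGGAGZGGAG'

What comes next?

Apply φ to AGZGGAGZGGAG symbol by symbol: A→ZGG, G→AG, Z→G, G→AG, G→AG, A→ZGG, G→AG, Z→G, G→AG, G→AG, A→ZGG, G→AG; joined: ZGG AG G AG AG ZGG AG G AG AG ZGG AG.

ZGGAGGAGAGZGGAGGAGAGZGGAG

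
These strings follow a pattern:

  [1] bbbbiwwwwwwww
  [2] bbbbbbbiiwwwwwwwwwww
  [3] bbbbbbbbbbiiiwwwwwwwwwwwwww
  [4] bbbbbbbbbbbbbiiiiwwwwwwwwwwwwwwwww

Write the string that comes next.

bbbbbbbbbbbbbbbbiiiiiwwwwwwwwwwwwwwwwwwww

Each string has the form b^{3n-2} i^{n-1} w^{3n+2}, where the shown terms are n = 2, 3, 4, 5.
At n = 6 the blocks have lengths 16, 5, 20.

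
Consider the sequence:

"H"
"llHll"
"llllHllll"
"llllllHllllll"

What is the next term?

llllllllHllllllll

Each term wraps the previous one in ll on the left and ll on the right.
One more step from llllllHllllll gives the answer.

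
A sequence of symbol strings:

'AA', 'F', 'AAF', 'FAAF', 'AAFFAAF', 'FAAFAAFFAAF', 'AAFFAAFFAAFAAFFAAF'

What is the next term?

This is a Fibonacci-style word recurrence s(k) = s(k−2)·s(k−1): e.g. AA·F = AAF.
So term 8 is FAAFAAFFAAF·AAFFAAFFAAFAAFFAAF.

FAAFAAFFAAFAAFFAAFFAAFAAFFAAF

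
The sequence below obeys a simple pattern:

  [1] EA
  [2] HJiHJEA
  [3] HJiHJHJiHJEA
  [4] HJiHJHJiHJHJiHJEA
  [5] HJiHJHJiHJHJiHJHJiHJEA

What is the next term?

The strings grow by a fixed prefix HJiHJ each time.
Applying this once more to HJiHJHJiHJHJiHJHJiHJEA:

HJiHJHJiHJHJiHJHJiHJHJiHJEA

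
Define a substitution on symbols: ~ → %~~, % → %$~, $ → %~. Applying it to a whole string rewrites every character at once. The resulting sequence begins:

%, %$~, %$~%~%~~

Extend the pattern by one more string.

Rewriting each symbol of %$~%~%~~: %→%$~, $→%~, ~→%~~, %→%$~, ~→%~~, %→%$~, ~→%~~, ~→%~~, which concatenates to %$~ %~ %~~ %$~ %~~ %$~ %~~ %~~.

%$~%~%~~%$~%~~%$~%~~%~~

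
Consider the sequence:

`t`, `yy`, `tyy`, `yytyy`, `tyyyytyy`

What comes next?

This is a Fibonacci-style word recurrence s(k) = s(k−2)·s(k−1): e.g. t·yy = tyy.
Continuing: yytyy · tyyyytyy gives term 6.

yytyytyyyytyy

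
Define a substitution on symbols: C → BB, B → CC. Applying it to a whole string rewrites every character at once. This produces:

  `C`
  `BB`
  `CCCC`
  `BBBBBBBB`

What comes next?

CCCCCCCCCCCCCCCC

Expanding BBBBBBBB: B→CC, B→CC, B→CC, B→CC, B→CC, B→CC, B→CC, B→CC. Concatenated: CC CC CC CC CC CC CC CC.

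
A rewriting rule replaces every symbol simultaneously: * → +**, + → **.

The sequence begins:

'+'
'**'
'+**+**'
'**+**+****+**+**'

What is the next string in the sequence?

Replace each of the 16 characters of **+**+****+**+** in place — +** +** ** +** +** ** +** +** +** +** ** +** +** ** +** +** — and concatenate.

+**+****+**+****+**+**+**+****+**+****+**+**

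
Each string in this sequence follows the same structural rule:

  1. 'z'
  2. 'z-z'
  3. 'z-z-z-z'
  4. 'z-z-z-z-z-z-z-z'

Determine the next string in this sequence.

Each string is two copies of the previous one joined by '-'.
One more doubling of z-z-z-z-z-z-z-z gives the answer.

z-z-z-z-z-z-z-z-z-z-z-z-z-z-z-z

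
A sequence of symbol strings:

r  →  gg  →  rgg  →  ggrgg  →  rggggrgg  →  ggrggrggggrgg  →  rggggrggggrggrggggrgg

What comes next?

Each term (from the third on) is the two preceding terms concatenated in order: term 3 = r·gg = rgg.
Continuing: ggrggrggggrgg · rggggrggggrggrggggrgg gives term 8.

ggrggrggggrggrggggrggggrggrggggrgg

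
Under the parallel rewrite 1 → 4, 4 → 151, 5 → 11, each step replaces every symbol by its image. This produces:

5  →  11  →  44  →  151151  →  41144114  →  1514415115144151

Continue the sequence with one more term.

Rewriting the 16 symbols of 1514415115144151 one by one yields 4 11 4 151 151 4 11 4 4 11 4 151 151 4 11 4; concatenated:

4114151151411441141511514114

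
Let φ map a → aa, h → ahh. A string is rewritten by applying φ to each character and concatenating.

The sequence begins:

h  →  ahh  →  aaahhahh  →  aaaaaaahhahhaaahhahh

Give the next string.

Applying the rule to each of the 20 symbols of aaaaaaahhahhaaahhahh gives the pieces aa aa aa aa aa aa aa ahh ahh aa ahh ahh aa aa aa ahh ahh aa ahh ahh, which concatenate to the answer.

aaaaaaaaaaaaaaahhahhaaahhahhaaaaaaahhahhaaahhahh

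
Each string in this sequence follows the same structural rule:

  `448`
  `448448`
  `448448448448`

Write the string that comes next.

Each string is two copies of the previous one concatenated.
One more doubling of 448448448448 gives the answer.

448448448448448448448448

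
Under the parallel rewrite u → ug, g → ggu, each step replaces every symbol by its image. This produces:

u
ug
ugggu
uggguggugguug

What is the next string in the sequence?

Replace each of the 13 characters of uggguggugguug in place — ug ggu ggu ggu ug ggu ggu ug ggu ggu ug ug ggu — and concatenate.

uggguggugguugggugguugggugguugugggu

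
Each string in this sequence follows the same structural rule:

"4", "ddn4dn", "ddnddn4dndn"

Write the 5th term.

ddnddnddnddn4dndndndn

s(k+1) = ddn·s(k)·dn, so each term gains ddn as a prefix and dn as a suffix.
From ddnddn4dndn, 2 further steps: ddnddn4dndn → ddnddnddn4dndndn → (answer).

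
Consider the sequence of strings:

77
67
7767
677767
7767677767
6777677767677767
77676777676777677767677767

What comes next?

677767776767776777676777676777677767677767

From term 3 onward, concatenate the second-to-last term with the last: 77·67 = 7767, 67·7767 = 677767, …
The next term joins 6777677767677767 and 77676777676777677767677767.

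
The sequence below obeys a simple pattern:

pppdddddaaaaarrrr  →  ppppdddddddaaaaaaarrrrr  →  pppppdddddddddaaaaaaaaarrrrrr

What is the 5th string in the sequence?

pppppppdddddddddddddaaaaaaaaaaaaarrrrrrrr

Each string has the form p^{n+1} d^{2n+1} a^{2n+1} r^{n+2}, where the shown terms are n = 2, 3, 4.
At n = 6 the blocks have lengths 7, 13, 13, 8.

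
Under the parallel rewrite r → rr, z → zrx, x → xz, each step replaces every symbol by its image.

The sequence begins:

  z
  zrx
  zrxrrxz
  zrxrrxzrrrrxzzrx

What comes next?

φ(zrxrrxzrrrrxzzrx) expands symbol-by-symbol to zrx rr xz rr rr xz zrx rr rr rr rr xz zrx zrx rr xz; joining the 16 pieces gives the next term.

zrxrrxzrrrrxzzrxrrrrrrrrxzzrxzrxrrxz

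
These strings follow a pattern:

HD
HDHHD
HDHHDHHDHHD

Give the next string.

HDHHDHHDHHDHHDHHDHHDHHD

Every step duplicates the string with 'H' between the halves.
So the next term is two copies of HDHHDHHDHHD with 'H' between the halves.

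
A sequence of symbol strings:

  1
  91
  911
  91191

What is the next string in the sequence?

91191911

From term 3 onward, concatenate the last term with the second-to-last: 91·1 = 911, 911·91 = 91191, …
Continuing: 91191 · 911 gives term 5.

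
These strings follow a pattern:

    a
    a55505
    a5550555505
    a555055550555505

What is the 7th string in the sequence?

a555055550555505555055550555505

The strings grow by a fixed suffix 55505 each time.
From a555055550555505, 3 further steps: a555055550555505 → a55505555055550555505 → a5550555505555055550555505 → (answer).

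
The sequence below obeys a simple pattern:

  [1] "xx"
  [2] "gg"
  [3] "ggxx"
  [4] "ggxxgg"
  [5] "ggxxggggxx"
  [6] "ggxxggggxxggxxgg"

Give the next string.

ggxxggggxxggxxggggxxggggxx

This is a Fibonacci-style word recurrence s(k) = s(k−1)·s(k−2): e.g. gg·xx = ggxx.
So term 7 is ggxxggggxxggxxgg·ggxxggggxx.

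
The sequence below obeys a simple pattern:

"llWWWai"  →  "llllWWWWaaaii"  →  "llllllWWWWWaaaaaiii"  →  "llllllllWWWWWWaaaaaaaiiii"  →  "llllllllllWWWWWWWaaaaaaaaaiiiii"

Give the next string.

llllllllllllWWWWWWWWaaaaaaaaaaaiiiiii

Each string has the form l^{2n} W^{n+2} a^{2n-1} i^{n} (n = 1, 2, …).
For the next term, n = 6, so the run lengths are 12, 8, 11, 6.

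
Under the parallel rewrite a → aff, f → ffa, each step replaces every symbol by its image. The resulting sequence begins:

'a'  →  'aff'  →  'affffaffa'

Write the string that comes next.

affffaffaffaffaaffffaffaaff

Apply φ to affffaffa symbol by symbol: a→aff, f→ffa, f→ffa, f→ffa, f→ffa, a→aff, f→ffa, f→ffa, a→aff; joined: aff ffa ffa ffa ffa aff ffa ffa aff.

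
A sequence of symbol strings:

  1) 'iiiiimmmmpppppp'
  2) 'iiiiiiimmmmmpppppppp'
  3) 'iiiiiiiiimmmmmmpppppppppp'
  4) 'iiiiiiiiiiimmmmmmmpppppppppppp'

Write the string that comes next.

Term n consists of 2n+1 i's, followed by n+2 m's, followed by 2n+2 p's, where the shown terms are n = 2, 3, 4, 5.
At n = 6 the blocks have lengths 13, 8, 14.

iiiiiiiiiiiiimmmmmmmmpppppppppppppp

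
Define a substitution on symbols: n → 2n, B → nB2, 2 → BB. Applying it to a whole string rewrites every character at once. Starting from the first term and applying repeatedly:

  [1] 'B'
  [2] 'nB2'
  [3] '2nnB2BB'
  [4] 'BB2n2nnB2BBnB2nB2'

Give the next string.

nB2nB2BB2nBB2n2nnB2BBnB2nB22nnB2BB2nnB2BB

Applying the rule to each of the 17 symbols of BB2n2nnB2BBnB2nB2 gives the pieces nB2 nB2 BB 2n BB 2n 2n nB2 BB nB2 nB2 2n nB2 BB 2n nB2 BB, which concatenate to the answer.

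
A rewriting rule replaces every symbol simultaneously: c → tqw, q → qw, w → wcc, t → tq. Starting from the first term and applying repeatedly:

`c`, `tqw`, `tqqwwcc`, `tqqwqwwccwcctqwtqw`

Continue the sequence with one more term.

Applying the rule to each of the 18 symbols of tqqwqwwccwcctqwtqw gives the pieces tq qw qw wcc qw wcc wcc tqw tqw wcc tqw tqw tq qw wcc tq qw wcc, which concatenate to the answer.

tqqwqwwccqwwccwcctqwtqwwcctqwtqwtqqwwcctqqwwcc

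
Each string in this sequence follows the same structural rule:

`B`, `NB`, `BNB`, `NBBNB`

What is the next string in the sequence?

BNBNBBNB

Each term (from the third on) is the two preceding terms concatenated in order: term 3 = B·NB = BNB.
So term 5 is BNB·NBBNB.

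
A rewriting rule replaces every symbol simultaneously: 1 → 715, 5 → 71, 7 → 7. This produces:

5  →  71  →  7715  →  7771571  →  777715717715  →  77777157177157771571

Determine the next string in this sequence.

777777157177157771571777715717715

Replace each of the 20 characters of 77777157177157771571 in place — 7 7 7 7 7 715 71 7 715 7 7 715 71 7 7 7 715 71 7 715 — and concatenate.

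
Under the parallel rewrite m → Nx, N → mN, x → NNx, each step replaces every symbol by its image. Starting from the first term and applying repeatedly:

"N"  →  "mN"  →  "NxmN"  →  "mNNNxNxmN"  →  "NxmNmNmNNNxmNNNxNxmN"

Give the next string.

mNNNxNxmNNxmNNxmNmNmNNNxNxmNmNmNNNxmNNNxNxmN

φ(NxmNmNmNNNxmNNNxNxmN) expands symbol-by-symbol to mN NNx Nx mN Nx mN Nx mN mN mN NNx Nx mN mN mN NNx mN NNx Nx mN; joining the 20 pieces gives the next term.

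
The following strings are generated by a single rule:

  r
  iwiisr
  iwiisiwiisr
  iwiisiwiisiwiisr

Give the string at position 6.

The strings grow by a fixed prefix iwiis each time.
From iwiisiwiisiwiisr, 2 further steps: iwiisiwiisiwiisr → iwiisiwiisiwiisiwiisr → (answer).

iwiisiwiisiwiisiwiisiwiisr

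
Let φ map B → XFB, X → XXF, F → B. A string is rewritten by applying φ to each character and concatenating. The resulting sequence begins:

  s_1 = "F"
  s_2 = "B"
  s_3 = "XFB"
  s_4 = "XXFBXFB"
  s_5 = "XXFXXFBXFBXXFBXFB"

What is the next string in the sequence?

Replace each of the 17 characters of XXFXXFBXFBXXFBXFB in place — XXF XXF B XXF XXF B XFB XXF B XFB XXF XXF B XFB XXF B XFB — and concatenate.

XXFXXFBXXFXXFBXFBXXFBXFBXXFXXFBXFBXXFBXFB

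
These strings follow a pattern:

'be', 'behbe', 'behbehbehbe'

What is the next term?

Every step duplicates the string with 'h' between the halves.
Doubling behbehbehbe with 'h' between the halves:

behbehbehbehbehbehbehbe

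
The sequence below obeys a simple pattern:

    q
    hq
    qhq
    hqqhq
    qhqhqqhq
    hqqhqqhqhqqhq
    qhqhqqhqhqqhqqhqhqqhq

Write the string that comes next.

Each term (from the third on) is the two preceding terms concatenated in order: term 3 = q·hq = qhq.
So term 8 is hqqhqqhqhqqhq·qhqhqqhqhqqhqqhqhqqhq.

hqqhqqhqhqqhqqhqhqqhqhqqhqqhqhqqhq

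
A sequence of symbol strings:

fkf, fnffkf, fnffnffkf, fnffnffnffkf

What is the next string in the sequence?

The strings grow by a fixed prefix fnf each time.
Applying this once more to fnffnffnffkf:

fnffnffnffnffkf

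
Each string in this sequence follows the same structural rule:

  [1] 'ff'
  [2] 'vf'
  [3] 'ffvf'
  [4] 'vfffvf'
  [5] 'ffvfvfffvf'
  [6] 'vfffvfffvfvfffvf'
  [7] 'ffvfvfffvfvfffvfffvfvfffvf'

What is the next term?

Each term (from the third on) is the two preceding terms concatenated in order: term 3 = ff·vf = ffvf.
The next term joins vfffvfffvfvfffvf and ffvfvfffvfvfffvfffvfvfffvf.

vfffvfffvfvfffvfffvfvfffvfvfffvfffvfvfffvf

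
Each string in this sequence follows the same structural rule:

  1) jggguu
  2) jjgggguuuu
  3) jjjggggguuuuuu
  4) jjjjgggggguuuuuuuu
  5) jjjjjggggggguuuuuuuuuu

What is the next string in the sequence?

jjjjjjgggggggguuuuuuuuuuuu

The n-th term is n j's then n+2 g's then 2n u's (n = 1, 2, …).
For the next term, n = 6, so the run lengths are 6, 8, 12.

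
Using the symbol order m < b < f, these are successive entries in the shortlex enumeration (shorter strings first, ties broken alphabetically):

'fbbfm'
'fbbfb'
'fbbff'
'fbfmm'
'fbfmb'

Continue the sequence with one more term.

fbfmf

Find the rightmost character of fbfmb below f, bump it to the next letter, and reset everything to its right to m.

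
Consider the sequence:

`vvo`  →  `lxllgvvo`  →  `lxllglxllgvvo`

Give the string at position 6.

lxllglxllglxllglxllglxllgvvo

Each term is the previous one with lxllg prepended.
From lxllglxllgvvo, 3 further steps: lxllglxllgvvo → lxllglxllglxllgvvo → lxllglxllglxllglxllgvvo → (answer).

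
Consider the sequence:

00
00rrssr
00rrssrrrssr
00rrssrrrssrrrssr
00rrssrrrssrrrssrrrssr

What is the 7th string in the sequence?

00rrssrrrssrrrssrrrssrrrssrrrssr

The strings grow by a fixed suffix rrssr each time.
From 00rrssrrrssrrrssrrrssr, 2 further steps: 00rrssrrrssrrrssrrrssr → 00rrssrrrssrrrssrrrssrrrssr → (answer).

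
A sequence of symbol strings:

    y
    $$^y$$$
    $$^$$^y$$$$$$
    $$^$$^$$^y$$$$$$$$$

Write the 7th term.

$$^$$^$$^$$^$$^$$^y$$$$$$$$$$$$$$$$$$

Every step adds $$^ to the front and $$$ to the end of the previous string.
From $$^$$^$$^y$$$$$$$$$, 3 further steps: $$^$$^$$^y$$$$$$$$$ → $$^$$^$$^$$^y$$$$$$$$$$$$ → $$^$$^$$^$$^$$^y$$$$$$$$$$$$$$$ → (answer).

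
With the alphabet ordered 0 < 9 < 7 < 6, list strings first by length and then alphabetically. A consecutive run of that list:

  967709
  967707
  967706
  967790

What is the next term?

967799

The successor of 967790 increments the rightmost position that isn't already 6 and resets every position after it to 0.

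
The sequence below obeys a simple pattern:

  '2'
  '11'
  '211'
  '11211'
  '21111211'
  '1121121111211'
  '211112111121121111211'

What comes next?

1121121111211211112111121121111211

From term 3 onward, concatenate the second-to-last term with the last: 2·11 = 211, 11·211 = 11211, …
Continuing: 1121121111211 · 211112111121121111211 gives term 8.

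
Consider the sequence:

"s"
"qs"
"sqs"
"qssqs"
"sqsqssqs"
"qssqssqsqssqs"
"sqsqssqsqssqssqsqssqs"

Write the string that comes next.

Each term (from the third on) is the two preceding terms concatenated in order: term 3 = s·qs = sqs.
So term 8 is qssqssqsqssqs·sqsqssqsqssqssqsqssqs.

qssqssqsqssqssqsqssqsqssqssqsqssqs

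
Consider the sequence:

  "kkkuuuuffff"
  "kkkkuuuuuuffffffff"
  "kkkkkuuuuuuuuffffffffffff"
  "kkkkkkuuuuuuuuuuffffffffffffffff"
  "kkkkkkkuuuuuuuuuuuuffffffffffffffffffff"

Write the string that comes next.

kkkkkkkkuuuuuuuuuuuuuuffffffffffffffffffffffff

Reading off run lengths: k runs 3, 4, 5, 6, 7; u runs 4, 6, 8, 10, 12; f runs 4, 8, 12, 16, 20 — each is linear in n (n = 1, 2, …).
For the next term, n = 6, so the run lengths are 8, 14, 24.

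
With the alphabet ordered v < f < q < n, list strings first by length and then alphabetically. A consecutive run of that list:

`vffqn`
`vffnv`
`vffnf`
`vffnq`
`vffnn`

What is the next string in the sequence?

Find the rightmost character of vffnn below n, bump it to the next letter, and reset everything to its right to v.

vfqvv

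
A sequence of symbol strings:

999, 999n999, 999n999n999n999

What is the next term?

Every step duplicates the string with 'n' between the halves.
Doubling 999n999n999n999 with 'n' between the halves:

999n999n999n999n999n999n999n999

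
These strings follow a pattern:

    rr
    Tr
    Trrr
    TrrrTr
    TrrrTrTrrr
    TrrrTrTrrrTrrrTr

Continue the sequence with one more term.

TrrrTrTrrrTrrrTrTrrrTrTrrr

Each term (from the third on) is the previous term followed by the one before it: term 3 = Tr·rr = Trrr.
The next term joins TrrrTrTrrrTrrrTr and TrrrTrTrrr.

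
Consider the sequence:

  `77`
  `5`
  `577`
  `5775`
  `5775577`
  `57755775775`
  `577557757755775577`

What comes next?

Each term (from the third on) is the previous term followed by the one before it: term 3 = 5·77 = 577.
So term 8 is 577557757755775577·57755775775.

57755775775577557757755775775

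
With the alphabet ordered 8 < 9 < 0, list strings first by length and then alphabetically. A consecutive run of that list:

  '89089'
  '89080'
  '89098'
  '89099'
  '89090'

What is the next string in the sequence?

89008

The successor of 89090 increments the rightmost position that isn't already 0 and resets every position after it to 8.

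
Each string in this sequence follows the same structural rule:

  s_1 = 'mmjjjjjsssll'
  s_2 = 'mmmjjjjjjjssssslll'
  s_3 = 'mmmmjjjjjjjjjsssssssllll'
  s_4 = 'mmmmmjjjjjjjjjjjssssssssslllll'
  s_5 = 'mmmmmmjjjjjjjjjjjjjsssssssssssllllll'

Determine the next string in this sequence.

The n-th term is n+1 m's then 2n+3 j's then 2n+1 s's then n+1 l's (n = 1, 2, …).
Setting n = 6 gives 7, 15, 13, 7 characters in each block.

mmmmmmmjjjjjjjjjjjjjjjssssssssssssslllllll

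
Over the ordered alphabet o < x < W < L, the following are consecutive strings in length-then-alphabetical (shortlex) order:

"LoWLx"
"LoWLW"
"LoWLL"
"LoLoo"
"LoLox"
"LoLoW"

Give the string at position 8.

LoLxo

Continuing the enumeration 2 steps past LoLoW: LoLoW → LoLoL → (answer).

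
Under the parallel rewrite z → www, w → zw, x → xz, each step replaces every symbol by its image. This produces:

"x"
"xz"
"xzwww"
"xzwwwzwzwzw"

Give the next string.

xzwwwzwzwzwwwwzwwwwzwwwwzw

Apply φ to xzwwwzwzwzw symbol by symbol: x→xz, z→www, w→zw, w→zw, w→zw, z→www, w→zw, z→www, w→zw, z→www, w→zw; joined: xz www zw zw zw www zw www zw www zw.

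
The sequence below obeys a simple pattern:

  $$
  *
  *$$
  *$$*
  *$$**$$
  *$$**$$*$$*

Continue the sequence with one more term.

From term 3 onward, concatenate the last term with the second-to-last: *·$$ = *$$, *$$·* = *$$*, …
Continuing: *$$**$$*$$* · *$$**$$ gives term 7.

*$$**$$*$$**$$**$$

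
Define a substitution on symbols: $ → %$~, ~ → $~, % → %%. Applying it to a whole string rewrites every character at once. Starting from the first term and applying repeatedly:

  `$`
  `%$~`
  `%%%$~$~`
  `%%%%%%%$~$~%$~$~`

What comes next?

%%%%%%%%%%%%%%%$~$~%$~$~%%%$~$~%$~$~

Applying the rule to each of the 16 symbols of %%%%%%%$~$~%$~$~ gives the pieces %% %% %% %% %% %% %% %$~ $~ %$~ $~ %% %$~ $~ %$~ $~, which concatenate to the answer.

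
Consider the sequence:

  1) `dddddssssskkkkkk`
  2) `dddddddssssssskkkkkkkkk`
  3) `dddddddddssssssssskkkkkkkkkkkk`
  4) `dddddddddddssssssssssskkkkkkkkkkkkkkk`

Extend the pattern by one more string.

Term n consists of 2n+1 d's, followed by 2n+1 s's, followed by 3n k's, where the shown terms are n = 2, 3, 4, 5.
At n = 6 the blocks have lengths 13, 13, 18.

dddddddddddddssssssssssssskkkkkkkkkkkkkkkkkk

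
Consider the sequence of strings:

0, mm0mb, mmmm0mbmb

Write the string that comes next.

mmmmmm0mbmbmb

s(k+1) = mm·s(k)·mb, so each term gains mm as a prefix and mb as a suffix.
One more step from mmmm0mbmb gives the answer.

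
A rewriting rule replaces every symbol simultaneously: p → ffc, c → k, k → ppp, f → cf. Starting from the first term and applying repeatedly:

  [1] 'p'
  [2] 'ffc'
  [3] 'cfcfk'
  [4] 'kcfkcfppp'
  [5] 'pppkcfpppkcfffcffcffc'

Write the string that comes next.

ffcffcffcpppkcfffcffcffcpppkcfcfcfkcfcfkcfcfk

Applying the rule to each of the 21 symbols of pppkcfpppkcfffcffcffc gives the pieces ffc ffc ffc ppp k cf ffc ffc ffc ppp k cf cf cf k cf cf k cf cf k, which concatenate to the answer.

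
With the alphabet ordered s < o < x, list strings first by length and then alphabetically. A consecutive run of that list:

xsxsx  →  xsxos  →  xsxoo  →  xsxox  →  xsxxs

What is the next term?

Find the rightmost character of xsxxs below x, bump it to the next letter, and reset everything to its right to s.

xsxxo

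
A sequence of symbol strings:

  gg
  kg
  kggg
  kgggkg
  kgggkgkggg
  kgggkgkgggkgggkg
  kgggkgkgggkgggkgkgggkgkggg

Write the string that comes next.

This is a Fibonacci-style word recurrence s(k) = s(k−1)·s(k−2): e.g. kg·gg = kggg.
Continuing: kgggkgkgggkgggkgkgggkgkggg · kgggkgkgggkgggkg gives term 8.

kgggkgkgggkgggkgkgggkgkgggkgggkgkgggkgggkg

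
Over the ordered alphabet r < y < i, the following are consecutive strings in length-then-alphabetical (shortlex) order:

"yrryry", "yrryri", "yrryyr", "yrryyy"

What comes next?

Find the rightmost character of yrryyy below i, bump it to the next letter, and reset everything to its right to r.

yrryyi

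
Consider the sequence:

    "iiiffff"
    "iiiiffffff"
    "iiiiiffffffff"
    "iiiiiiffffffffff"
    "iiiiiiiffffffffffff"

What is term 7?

Reading off run lengths: i runs 3, 4, 5, 6, 7; f runs 4, 6, 8, 10, 12 — each is linear in n (n = 1, 2, …).
For term 7, n = 7, so the run lengths are 9, 16.

iiiiiiiiiffffffffffffffff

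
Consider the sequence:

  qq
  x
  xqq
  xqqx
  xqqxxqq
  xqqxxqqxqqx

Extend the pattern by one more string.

This is a Fibonacci-style word recurrence s(k) = s(k−1)·s(k−2): e.g. x·qq = xqq.
Continuing: xqqxxqqxqqx · xqqxxqq gives term 7.

xqqxxqqxqqxxqqxxqq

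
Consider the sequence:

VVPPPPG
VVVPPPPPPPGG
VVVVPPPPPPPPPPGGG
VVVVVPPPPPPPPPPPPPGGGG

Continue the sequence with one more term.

VVVVVVPPPPPPPPPPPPPPPPGGGGG

The n-th term is n+1 V's then 3n+1 P's then n G's (n = 1, 2, …).
For the next term, n = 5, so the run lengths are 6, 16, 5.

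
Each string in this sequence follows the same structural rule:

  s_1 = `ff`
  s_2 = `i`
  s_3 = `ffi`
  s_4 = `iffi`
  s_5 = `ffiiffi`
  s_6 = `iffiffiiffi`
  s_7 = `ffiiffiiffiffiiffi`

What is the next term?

iffiffiiffiffiiffiiffiffiiffi

Each term (from the third on) is the two preceding terms concatenated in order: term 3 = ff·i = ffi.
So term 8 is iffiffiiffi·ffiiffiiffiffiiffi.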